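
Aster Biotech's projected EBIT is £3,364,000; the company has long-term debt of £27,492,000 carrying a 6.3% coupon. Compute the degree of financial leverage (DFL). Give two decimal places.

Interest = £1,731,996.00.
DFL = EBIT ÷ (EBIT − I) = £3,364,000 ÷ (£3,364,000 − £1,731,996.00) = £3,364,000 ÷ £1,632,004.00 = 2.0613.

2.06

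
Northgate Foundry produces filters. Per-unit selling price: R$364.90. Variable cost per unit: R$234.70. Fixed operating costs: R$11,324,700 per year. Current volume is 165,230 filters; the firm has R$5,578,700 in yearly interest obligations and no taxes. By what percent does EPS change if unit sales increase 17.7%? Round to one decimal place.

+82.6%

Total contribution margin = 165,230 × R$130.20 = R$21,512,946.00.
Subtracting fixed costs: EBIT = R$21,512,946.00 − R$11,324,700 = R$10,188,246.00.
Interest = R$5,578,700.00, so EBIT − I = R$4,609,546.00.
Degree of combined leverage = contribution ÷ (EBIT − I) = R$21,512,946.00 ÷ R$4,609,546.00 = 4.6670.
%ΔEPS = DCL × %ΔSales = 4.6670 × +17.7% = +82.6%.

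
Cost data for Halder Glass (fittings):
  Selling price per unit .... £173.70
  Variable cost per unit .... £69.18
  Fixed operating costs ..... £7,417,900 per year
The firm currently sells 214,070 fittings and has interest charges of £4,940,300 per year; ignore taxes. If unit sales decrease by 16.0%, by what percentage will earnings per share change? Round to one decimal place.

At 214,070 units, contribution = 214,070 × £104.52 = £22,374,596.40.
Operating income = contribution − fixed costs = £22,374,596.40 − £7,417,900 = £14,956,696.40.
After interest of £4,940,300.00, pre-tax earnings = £10,016,396.40.
DCL = total CM / (EBIT − I) = £22,374,596.40 / £10,016,396.40 = 2.2338.
EPS therefore changes by 2.2338 × (-16.0%) = -35.7%.

-35.7%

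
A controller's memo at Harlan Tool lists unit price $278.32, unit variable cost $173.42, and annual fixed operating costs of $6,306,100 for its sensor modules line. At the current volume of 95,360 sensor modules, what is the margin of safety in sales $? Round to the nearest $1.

$9,809,292

Contribution margin per unit = $278.32 − $173.42 = $104.90. Break-even units = $6,306,100 ÷ $104.90 = 60,115.35; break-even revenue = 60,115.35 × $278.32 = $16,731,303.64.
Current sales = 95,360 × $278.32 = $26,540,595.20.
Margin of safety = $26,540,595.20 − $16,731,303.64 = $9,809,292.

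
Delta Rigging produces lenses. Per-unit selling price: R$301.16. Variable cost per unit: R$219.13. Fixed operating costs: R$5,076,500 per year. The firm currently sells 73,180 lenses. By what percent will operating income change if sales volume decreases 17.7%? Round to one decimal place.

-114.7%

At 73,180 units, contribution = 73,180 × R$82.03 = R$6,002,955.40.
Operating income = contribution − fixed costs = R$6,002,955.40 − R$5,076,500 = R$926,455.40.
So DOL = total CM / EBIT = R$6,002,955.40 / R$926,455.40 = 6.4795.
Operating income changes by 6.4795 × -17.7% = -114.7%.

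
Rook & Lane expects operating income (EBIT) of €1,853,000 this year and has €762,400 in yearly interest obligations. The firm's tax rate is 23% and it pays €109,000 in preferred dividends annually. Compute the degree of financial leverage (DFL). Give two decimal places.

Annual interest charges come to €762,400.00.
Preferred dividends grossed up pre-tax: €109,000 / (1 − 0.23) = €141,558.44.
DFL = EBIT ÷ [EBIT − I − D_p/(1−t)] = €1,853,000 ÷ [€1,853,000 − €762,400.00 − €141,558.44] = €1,853,000 ÷ €949,041.56 = 1.9525.

1.95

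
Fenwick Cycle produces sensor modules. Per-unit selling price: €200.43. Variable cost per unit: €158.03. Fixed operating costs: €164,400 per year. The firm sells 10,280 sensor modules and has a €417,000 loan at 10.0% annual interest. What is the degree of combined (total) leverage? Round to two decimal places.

1.90

Contribution at this volume is 10,280 × €42.40 = €435,872.00.
Operating income = contribution − fixed costs = €435,872.00 − €164,400 = €271,472.00. Interest = €41,700.00.
DOL = €435,872.00 ÷ €271,472.00 = 1.6056; DFL = €271,472.00 ÷ €229,772.00 = 1.1815.
DCL = DOL × DFL = 1.6056 × 1.1815 = 1.8970.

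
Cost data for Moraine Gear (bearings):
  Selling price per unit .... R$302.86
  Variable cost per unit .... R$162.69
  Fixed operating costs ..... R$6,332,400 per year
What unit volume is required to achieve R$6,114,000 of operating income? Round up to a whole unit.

Each unit contributes R$302.86 − R$162.69 = R$140.17.
Need Q such that Q × R$140.17 − R$6,332,400 = R$6,114,000, i.e. Q = R$12,446,400 / R$140.17 = 88,795.03 → 88,796.

88,796 bearings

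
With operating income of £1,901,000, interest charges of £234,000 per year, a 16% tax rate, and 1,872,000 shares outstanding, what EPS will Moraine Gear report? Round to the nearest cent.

Interest = £234,000.00, so EBT = £1,901,000 − £234,000.00 = £1,667,000.00.
After tax at 16%: net income = £1,667,000.00 × 0.84 = £1,400,280.00.
Per share: £1,400,280.00 / 1,872,000 shares = £0.75.

£0.75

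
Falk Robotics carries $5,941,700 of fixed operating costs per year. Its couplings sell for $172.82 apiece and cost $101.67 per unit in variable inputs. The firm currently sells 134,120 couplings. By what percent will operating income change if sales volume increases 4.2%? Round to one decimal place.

Contribution at this volume is 134,120 × $71.15 = $9,542,638.00.
EBIT = $9,542,638.00 − $5,941,700 = $3,600,938.00.
Degree of operating leverage = $9,542,638.00 / $3,600,938.00 = 2.6500.
%ΔEBIT = DOL × %ΔSales = 2.6500 × +4.2% = +11.1%.

+11.1%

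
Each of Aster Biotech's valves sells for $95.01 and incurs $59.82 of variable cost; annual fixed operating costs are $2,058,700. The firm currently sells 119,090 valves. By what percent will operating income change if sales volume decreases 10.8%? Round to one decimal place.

-21.2%

Contribution at this volume is 119,090 × $35.19 = $4,190,777.10.
EBIT = $4,190,777.10 − $2,058,700 = $2,132,077.10.
So DOL = total CM / EBIT = $4,190,777.10 / $2,132,077.10 = 1.9656.
So EBIT moves 1.9656 × (-10.8%) = -21.2%.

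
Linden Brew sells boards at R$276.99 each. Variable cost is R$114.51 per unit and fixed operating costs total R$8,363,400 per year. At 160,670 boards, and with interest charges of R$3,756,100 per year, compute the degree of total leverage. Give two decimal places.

1.87

Contribution at this volume is 160,670 × R$162.48 = R$26,105,661.60.
Operating income = contribution − fixed costs = R$26,105,661.60 − R$8,363,400 = R$17,742,261.60. Interest = R$3,756,100.00, so EBIT − I = R$13,986,161.60.
DCL = contribution ÷ (EBIT − I) = R$26,105,661.60 ÷ R$13,986,161.60 = 1.8665.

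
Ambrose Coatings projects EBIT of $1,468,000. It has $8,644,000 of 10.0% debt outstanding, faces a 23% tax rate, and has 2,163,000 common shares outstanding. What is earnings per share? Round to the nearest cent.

Pre-tax income = $1,468,000 − $864,400.00 = $603,600.00.
After tax at 23%: net income = $603,600.00 × 0.77 = $464,772.00.
EPS = $464,772.00 ÷ 2,163,000 = $0.21.

$0.21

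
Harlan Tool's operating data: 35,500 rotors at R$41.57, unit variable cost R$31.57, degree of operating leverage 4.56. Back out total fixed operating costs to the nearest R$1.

R$277,149

Contribution at this volume is 35,500 × R$10.00 = R$355,000.00.
Since DOL = CM ÷ EBIT, EBIT = R$355,000.00 ÷ 4.56 = R$77,850.88.
Fixed costs = CM − EBIT = R$355,000.00 − R$77,850.88 = R$277,149.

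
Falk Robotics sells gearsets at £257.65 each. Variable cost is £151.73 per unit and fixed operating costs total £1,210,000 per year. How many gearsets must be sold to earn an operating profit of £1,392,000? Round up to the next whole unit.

24,566 gearsets

Unit CM = price − variable cost = £257.65 − £151.73 = £105.92.
Units = (FC + target) / CM = (£1,210,000 + £1,392,000) / £105.92 = 24,565.71, so 24,566 gearsets.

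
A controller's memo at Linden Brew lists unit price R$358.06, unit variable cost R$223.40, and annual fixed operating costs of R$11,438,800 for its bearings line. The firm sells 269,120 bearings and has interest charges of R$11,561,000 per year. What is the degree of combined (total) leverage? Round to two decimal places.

2.74

At 269,120 units, contribution = 269,120 × R$134.66 = R$36,239,699.20.
EBIT = R$36,239,699.20 − R$11,438,800 = R$24,800,899.20. Interest = R$11,561,000.00, so EBIT − I = R$13,239,899.20.
DCL = contribution ÷ (EBIT − I) = R$36,239,699.20 ÷ R$13,239,899.20 = 2.7372.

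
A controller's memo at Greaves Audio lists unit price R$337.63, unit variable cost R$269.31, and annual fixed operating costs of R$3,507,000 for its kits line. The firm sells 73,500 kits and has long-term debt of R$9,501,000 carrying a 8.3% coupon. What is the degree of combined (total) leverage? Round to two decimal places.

Total contribution margin = 73,500 × R$68.32 = R$5,021,520.00.
Subtracting fixed costs: EBIT = R$5,021,520.00 − R$3,507,000 = R$1,514,520.00. Interest = R$788,583.00.
DOL = R$5,021,520.00 ÷ R$1,514,520.00 = 3.3156; DFL = R$1,514,520.00 ÷ R$725,937.00 = 2.0863.
Combined leverage = 3.3156 × 2.0863 = 6.9173.

6.92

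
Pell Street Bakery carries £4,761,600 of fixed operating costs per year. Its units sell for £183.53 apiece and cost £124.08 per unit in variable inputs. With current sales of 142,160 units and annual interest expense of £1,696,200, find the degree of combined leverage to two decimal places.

Total contribution margin = 142,160 × £59.45 = £8,451,412.00.
EBIT = £8,451,412.00 − £4,761,600 = £3,689,812.00. Interest = £1,696,200.00.
DOL = £8,451,412.00 ÷ £3,689,812.00 = 2.2905; DFL = £3,689,812.00 ÷ £1,993,612.00 = 1.8508.
Combined leverage = 2.2905 × 1.8508 = 4.2393.

4.24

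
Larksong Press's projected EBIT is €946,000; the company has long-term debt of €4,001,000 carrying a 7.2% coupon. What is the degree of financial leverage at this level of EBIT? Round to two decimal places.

Interest = €288,072.00.
DFL = EBIT ÷ (EBIT − I) = €946,000 ÷ (€946,000 − €288,072.00) = €946,000 ÷ €657,928.00 = 1.4378.

1.44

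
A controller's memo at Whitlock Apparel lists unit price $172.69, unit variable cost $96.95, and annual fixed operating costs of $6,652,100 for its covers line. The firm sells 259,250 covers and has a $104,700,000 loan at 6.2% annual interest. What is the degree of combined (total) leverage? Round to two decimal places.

3.02

At 259,250 units, contribution = 259,250 × $75.74 = $19,635,595.00.
Operating income = contribution − fixed costs = $19,635,595.00 − $6,652,100 = $12,983,495.00. Interest = $6,491,400.00.
DOL = $19,635,595.00 ÷ $12,983,495.00 = 1.5124; DFL = $12,983,495.00 ÷ $6,492,095.00 = 1.9999.
Combined leverage = 1.5124 × 1.9999 = 3.0246.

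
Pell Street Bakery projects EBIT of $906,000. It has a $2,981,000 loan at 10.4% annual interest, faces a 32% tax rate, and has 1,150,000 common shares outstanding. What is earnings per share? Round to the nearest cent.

$0.35

Interest = $310,024.00, so EBT = $906,000 − $310,024.00 = $595,976.00.
Net income = $595,976.00 × (1 − 0.32) = $405,263.68.
EPS = $405,263.68 ÷ 1,150,000 = $0.35.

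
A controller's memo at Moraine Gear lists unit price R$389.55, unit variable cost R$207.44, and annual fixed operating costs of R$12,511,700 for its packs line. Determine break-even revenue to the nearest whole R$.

R$26,763,674

CM per unit = R$389.55 − R$207.44 = R$182.11; CM ratio = R$182.11 / R$389.55 = 0.4675.
Break-even revenue = fixed costs × price ÷ CM = R$12,511,700 × R$389.55 ÷ R$182.11 = R$26,763,674.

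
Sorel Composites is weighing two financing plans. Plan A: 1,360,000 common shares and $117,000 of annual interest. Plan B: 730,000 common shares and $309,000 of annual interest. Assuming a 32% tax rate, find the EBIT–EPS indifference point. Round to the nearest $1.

$531,476

At indifference, (EBIT − 117,000)(1 − t)/1,360,000 = (EBIT − 309,000)(1 − t)/730,000.
Cancelling (1 − t) and cross-multiplying: 730,000·(EBIT − 117,000) = 1,360,000·(EBIT − 309,000).
EBIT × (1,360,000 − 730,000) = 309,000 × 1,360,000 − 117,000 × 730,000 = 334,830,000,000, so EBIT = 334,830,000,000 ÷ 630,000 = 531,476.19.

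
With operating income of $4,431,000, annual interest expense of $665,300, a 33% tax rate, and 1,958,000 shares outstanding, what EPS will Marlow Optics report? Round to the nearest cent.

$1.29

Interest = $665,300.00, so EBT = $4,431,000 − $665,300.00 = $3,765,700.00.
After tax at 33%: net income = $3,765,700.00 × 0.67 = $2,523,019.00.
EPS = $2,523,019.00 ÷ 1,958,000 = $1.29.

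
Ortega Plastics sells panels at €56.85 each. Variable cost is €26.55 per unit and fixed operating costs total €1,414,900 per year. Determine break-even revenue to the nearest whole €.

Contribution margin per unit = €56.85 − €26.55 = €30.30, a CM ratio of €30.30 ÷ €56.85 = 0.5330.
Break-even revenue = fixed costs × price ÷ CM = €1,414,900 × €56.85 ÷ €30.30 = €2,654,689.

€2,654,689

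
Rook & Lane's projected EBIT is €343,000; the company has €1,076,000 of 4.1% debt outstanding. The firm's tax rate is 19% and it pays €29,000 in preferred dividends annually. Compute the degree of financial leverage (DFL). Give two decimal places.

1.30

Interest = €44,116.00.
Preferred dividends grossed up pre-tax: €29,000 / (1 − 0.19) = €35,802.47.
DFL = EBIT ÷ [EBIT − I − D_p/(1−t)] = €343,000 ÷ [€343,000 − €44,116.00 − €35,802.47] = €343,000 ÷ €263,081.53 = 1.3038.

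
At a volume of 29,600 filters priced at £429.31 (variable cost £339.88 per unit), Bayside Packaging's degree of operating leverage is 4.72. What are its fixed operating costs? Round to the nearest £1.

£2,086,296

Contribution at this volume is 29,600 × £89.43 = £2,647,128.00.
Since DOL = CM ÷ EBIT, EBIT = £2,647,128.00 ÷ 4.72 = £560,832.20.
And FC = contribution − EBIT = £2,647,128.00 − £560,832.20 = £2,086,296.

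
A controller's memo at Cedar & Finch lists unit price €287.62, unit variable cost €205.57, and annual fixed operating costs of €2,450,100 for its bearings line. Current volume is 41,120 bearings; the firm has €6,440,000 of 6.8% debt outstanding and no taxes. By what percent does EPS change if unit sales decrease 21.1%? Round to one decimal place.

-146.5%

Contribution at this volume is 41,120 × €82.05 = €3,373,896.00.
Subtracting fixed costs: EBIT = €3,373,896.00 − €2,450,100 = €923,796.00.
Interest = €437,920.00, so EBIT − I = €485,876.00.
Degree of combined leverage = contribution ÷ (EBIT − I) = €3,373,896.00 ÷ €485,876.00 = 6.9439.
EPS therefore changes by 6.9439 × (-21.1%) = -146.5%.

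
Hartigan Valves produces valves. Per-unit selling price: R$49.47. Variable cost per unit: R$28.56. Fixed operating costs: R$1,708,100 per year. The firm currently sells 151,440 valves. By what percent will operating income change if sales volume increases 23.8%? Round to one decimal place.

Contribution at this volume is 151,440 × R$20.91 = R$3,166,610.40.
Operating income = contribution − fixed costs = R$3,166,610.40 − R$1,708,100 = R$1,458,510.40.
So DOL = total CM / EBIT = R$3,166,610.40 / R$1,458,510.40 = 2.1711.
So EBIT moves 2.1711 × (+23.8%) = +51.7%.

+51.7%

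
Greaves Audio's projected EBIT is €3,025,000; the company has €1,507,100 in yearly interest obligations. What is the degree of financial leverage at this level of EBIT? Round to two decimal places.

Annual interest charges come to €1,507,100.00.
DFL = EBIT ÷ (EBIT − I) = €3,025,000 ÷ (€3,025,000 − €1,507,100.00) = €3,025,000 ÷ €1,517,900.00 = 1.9929.

1.99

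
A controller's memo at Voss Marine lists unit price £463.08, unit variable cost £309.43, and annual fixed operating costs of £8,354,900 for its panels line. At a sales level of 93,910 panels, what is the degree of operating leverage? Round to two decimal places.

2.38

Contribution at this volume is 93,910 × £153.65 = £14,429,271.50.
EBIT = £14,429,271.50 − £8,354,900 = £6,074,371.50.
So DOL = total CM / EBIT = £14,429,271.50 / £6,074,371.50 = 2.3754.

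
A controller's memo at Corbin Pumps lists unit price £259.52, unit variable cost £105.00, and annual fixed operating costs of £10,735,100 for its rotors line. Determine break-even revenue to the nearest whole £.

£18,029,855

CM per unit = £259.52 − £105.00 = £154.52; CM ratio = £154.52 / £259.52 = 0.5954.
Break-even revenue = fixed costs × price ÷ CM = £10,735,100 × £259.52 ÷ £154.52 = £18,029,855.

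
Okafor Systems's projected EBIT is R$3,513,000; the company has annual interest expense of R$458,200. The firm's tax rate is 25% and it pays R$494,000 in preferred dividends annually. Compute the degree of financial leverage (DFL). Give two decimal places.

Interest = R$458,200.00.
Pre-tax preferred-dividend burden = R$494,000 ÷ (1 − 0.25) = R$658,666.67.
DFL = EBIT ÷ [EBIT − I − D_p/(1−t)] = R$3,513,000 ÷ [R$3,513,000 − R$458,200.00 − R$658,666.67] = R$3,513,000 ÷ R$2,396,133.33 = 1.4661.

1.47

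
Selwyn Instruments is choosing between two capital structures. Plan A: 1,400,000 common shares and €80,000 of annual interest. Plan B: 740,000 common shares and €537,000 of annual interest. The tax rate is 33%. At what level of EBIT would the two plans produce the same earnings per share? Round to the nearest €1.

Set EPS_A = EPS_B: (EBIT − €80,000)(1 − 0.33) ÷ 1,400,000 = (EBIT − €537,000)(1 − 0.33) ÷ 740,000.
Cancelling (1 − t) and cross-multiplying: 740,000·(EBIT − 80,000) = 1,400,000·(EBIT − 537,000).
Solving, EBIT = (537,000·1,400,000 − 80,000·740,000) / (1,400,000 − 740,000) = 692,600,000,000 / 660,000 = 1,049,393.94.

€1,049,394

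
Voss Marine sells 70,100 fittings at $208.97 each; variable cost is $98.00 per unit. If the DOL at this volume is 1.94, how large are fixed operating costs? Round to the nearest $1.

At 70,100 units, contribution = 70,100 × $110.97 = $7,778,997.00.
DOL = contribution / EBIT, so EBIT = $7,778,997.00 / 1.94 = $4,009,792.27.
Fixed costs = CM − EBIT = $7,778,997.00 − $4,009,792.27 = $3,769,205.

$3,769,205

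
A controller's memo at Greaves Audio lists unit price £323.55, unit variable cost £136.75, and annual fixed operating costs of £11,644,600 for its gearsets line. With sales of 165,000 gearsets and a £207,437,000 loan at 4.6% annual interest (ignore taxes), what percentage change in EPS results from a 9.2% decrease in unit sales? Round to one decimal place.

At 165,000 units, contribution = 165,000 × £186.80 = £30,822,000.00.
EBIT = £30,822,000.00 − £11,644,600 = £19,177,400.00.
Interest = £9,542,102.00, so EBIT − I = £9,635,298.00.
DCL = total CM / (EBIT − I) = £30,822,000.00 / £9,635,298.00 = 3.1989.
%ΔEPS = DCL × %ΔSales = 3.1989 × -9.2% = -29.4%.

-29.4%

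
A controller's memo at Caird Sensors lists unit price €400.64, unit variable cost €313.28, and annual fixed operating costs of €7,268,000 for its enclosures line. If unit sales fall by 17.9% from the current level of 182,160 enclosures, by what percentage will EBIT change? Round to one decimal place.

Contribution at this volume is 182,160 × €87.36 = €15,913,497.60.
EBIT = €15,913,497.60 − €7,268,000 = €8,645,497.60.
So DOL = total CM / EBIT = €15,913,497.60 / €8,645,497.60 = 1.8407.
%ΔEBIT = DOL × %ΔSales = 1.8407 × -17.9% = -32.9%.

-32.9%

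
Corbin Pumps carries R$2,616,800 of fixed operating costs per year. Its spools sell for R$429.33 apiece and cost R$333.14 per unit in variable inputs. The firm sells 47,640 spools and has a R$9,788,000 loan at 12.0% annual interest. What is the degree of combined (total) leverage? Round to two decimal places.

Contribution at this volume is 47,640 × R$96.19 = R$4,582,491.60.
Subtracting fixed costs: EBIT = R$4,582,491.60 − R$2,616,800 = R$1,965,691.60. Interest = R$1,174,560.00.
DOL = R$4,582,491.60 ÷ R$1,965,691.60 = 2.3312; DFL = R$1,965,691.60 ÷ R$791,131.60 = 2.4847.
DCL = DOL × DFL = 2.3312 × 2.4847 = 5.7923.

5.79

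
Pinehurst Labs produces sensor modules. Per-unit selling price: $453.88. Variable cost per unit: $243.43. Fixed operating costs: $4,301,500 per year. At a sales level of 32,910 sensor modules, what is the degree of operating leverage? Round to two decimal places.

Total contribution margin = 32,910 × $210.45 = $6,925,909.50.
EBIT = $6,925,909.50 − $4,301,500 = $2,624,409.50.
So DOL = total CM / EBIT = $6,925,909.50 / $2,624,409.50 = 2.6390.

2.64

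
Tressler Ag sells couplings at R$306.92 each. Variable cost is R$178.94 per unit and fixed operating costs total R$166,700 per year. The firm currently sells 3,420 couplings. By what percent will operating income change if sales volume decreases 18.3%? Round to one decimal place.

-29.6%

Total contribution margin = 3,420 × R$127.98 = R$437,691.60.
Operating income = contribution − fixed costs = R$437,691.60 − R$166,700 = R$270,991.60.
So DOL = total CM / EBIT = R$437,691.60 / R$270,991.60 = 1.6151.
Operating income changes by 1.6151 × -18.3% = -29.6%.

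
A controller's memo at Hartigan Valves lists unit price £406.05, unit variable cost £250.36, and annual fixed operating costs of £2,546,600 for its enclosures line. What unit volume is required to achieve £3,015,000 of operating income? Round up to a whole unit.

Each unit contributes £406.05 − £250.36 = £155.69.
Units = (FC + target) / CM = (£2,546,600 + £3,015,000) / £155.69 = 35,722.27, so 35,723 enclosures.

35,723 enclosures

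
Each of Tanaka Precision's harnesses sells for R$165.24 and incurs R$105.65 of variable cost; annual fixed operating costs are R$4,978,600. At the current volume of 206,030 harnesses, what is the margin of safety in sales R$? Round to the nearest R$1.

Unit CM = price − variable cost = R$165.24 − R$105.65 = R$59.59. Break-even units = R$4,978,600 ÷ R$59.59 = 83,547.58; break-even revenue = 83,547.58 × R$165.24 = R$13,805,401.31.
Current sales = 206,030 × R$165.24 = R$34,044,397.20.
Margin of safety = R$34,044,397.20 − R$13,805,401.31 = R$20,238,996.

R$20,238,996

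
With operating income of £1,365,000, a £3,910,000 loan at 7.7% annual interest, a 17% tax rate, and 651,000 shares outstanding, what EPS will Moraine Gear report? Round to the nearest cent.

Interest = £301,070.00, so EBT = £1,365,000 − £301,070.00 = £1,063,930.00.
Net income = £1,063,930.00 × (1 − 0.17) = £883,061.90.
Per share: £883,061.90 / 651,000 shares = £1.36.

£1.36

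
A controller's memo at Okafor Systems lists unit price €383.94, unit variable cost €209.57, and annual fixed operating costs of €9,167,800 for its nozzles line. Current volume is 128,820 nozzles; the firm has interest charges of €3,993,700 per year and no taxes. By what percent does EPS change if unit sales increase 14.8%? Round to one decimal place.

Contribution at this volume is 128,820 × €174.37 = €22,462,343.40.
Operating income = contribution − fixed costs = €22,462,343.40 − €9,167,800 = €13,294,543.40.
After interest of €3,993,700.00, pre-tax earnings = €9,300,843.40.
Degree of combined leverage = contribution ÷ (EBIT − I) = €22,462,343.40 ÷ €9,300,843.40 = 2.4151.
%ΔEPS = DCL × %ΔSales = 2.4151 × +14.8% = +35.7%.

+35.7%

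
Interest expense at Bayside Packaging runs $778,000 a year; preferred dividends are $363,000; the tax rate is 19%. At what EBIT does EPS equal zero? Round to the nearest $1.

$1,226,148

Preferred dividends are paid after tax, so their pre-tax equivalent is $363,000 ÷ (1 − 0.19) = $448,148.15.
EPS = 0 when EBIT covers interest plus the pre-tax preferred burden: $778,000 + $448,148.15 = $1,226,148.15.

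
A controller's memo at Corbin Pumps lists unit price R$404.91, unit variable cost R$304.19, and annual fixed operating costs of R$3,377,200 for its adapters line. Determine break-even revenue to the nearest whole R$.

R$13,576,867

CM per unit = R$404.91 − R$304.19 = R$100.72; CM ratio = R$100.72 / R$404.91 = 0.2487.
Break-even sales = FC ÷ CM ratio = R$3,377,200 × R$404.91 / R$100.72 = R$13,576,867.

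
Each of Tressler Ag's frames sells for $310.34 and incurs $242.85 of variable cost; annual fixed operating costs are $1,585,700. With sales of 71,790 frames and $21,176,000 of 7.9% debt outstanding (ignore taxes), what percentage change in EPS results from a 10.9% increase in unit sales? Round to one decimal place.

Contribution at this volume is 71,790 × $67.49 = $4,845,107.10.
EBIT = $4,845,107.10 − $1,585,700 = $3,259,407.10.
Interest = $1,672,904.00, so EBIT − I = $1,586,503.10.
Degree of combined leverage = contribution ÷ (EBIT − I) = $4,845,107.10 ÷ $1,586,503.10 = 3.0540.
EPS therefore changes by 3.0540 × (+10.9%) = +33.3%.

+33.3%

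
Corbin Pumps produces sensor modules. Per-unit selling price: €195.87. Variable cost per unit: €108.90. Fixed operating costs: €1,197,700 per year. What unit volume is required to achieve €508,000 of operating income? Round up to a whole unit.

19,613 sensor modules

Contribution margin per unit = €195.87 − €108.90 = €86.97.
Required volume = (fixed costs + target profit) ÷ CM = (€1,197,700 + €508,000) ÷ €86.97 = 19,612.51, so 19,613 sensor modules.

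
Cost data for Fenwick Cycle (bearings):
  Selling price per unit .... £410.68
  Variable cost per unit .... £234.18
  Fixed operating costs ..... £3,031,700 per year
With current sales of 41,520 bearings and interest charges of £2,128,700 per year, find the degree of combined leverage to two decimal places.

3.38

Total contribution margin = 41,520 × £176.50 = £7,328,280.00.
Operating income = contribution − fixed costs = £7,328,280.00 − £3,031,700 = £4,296,580.00. Interest = £2,128,700.00.
DOL = £7,328,280.00 ÷ £4,296,580.00 = 1.7056; DFL = £4,296,580.00 ÷ £2,167,880.00 = 1.9819.
DCL = DOL × DFL = 1.7056 × 1.9819 = 3.3803.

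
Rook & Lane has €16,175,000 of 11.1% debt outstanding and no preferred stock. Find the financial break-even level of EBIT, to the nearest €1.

€1,795,425

Annual interest = 11.1% × €16,175,000 = €1,795,425.00.
With no preferred dividends, EPS = 0 when EBIT exactly covers interest, so the financial break-even EBIT is €1,795,425.00.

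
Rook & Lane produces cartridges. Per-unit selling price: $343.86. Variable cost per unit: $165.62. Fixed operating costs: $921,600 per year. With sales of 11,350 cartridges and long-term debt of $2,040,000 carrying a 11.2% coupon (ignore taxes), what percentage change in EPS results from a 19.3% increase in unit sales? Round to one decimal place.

+44.7%

Contribution at this volume is 11,350 × $178.24 = $2,023,024.00.
EBIT = $2,023,024.00 − $921,600 = $1,101,424.00.
Interest = $228,480.00, so EBIT − I = $872,944.00.
Degree of combined leverage = contribution ÷ (EBIT − I) = $2,023,024.00 ÷ $872,944.00 = 2.3175.
%ΔEPS = DCL × %ΔSales = 2.3175 × +19.3% = +44.7%.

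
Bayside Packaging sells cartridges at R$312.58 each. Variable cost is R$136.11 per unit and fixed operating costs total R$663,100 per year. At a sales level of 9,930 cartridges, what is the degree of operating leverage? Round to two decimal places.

1.61

Total contribution margin = 9,930 × R$176.47 = R$1,752,347.10.
Subtracting fixed costs: EBIT = R$1,752,347.10 − R$663,100 = R$1,089,247.10.
Degree of operating leverage = R$1,752,347.10 / R$1,089,247.10 = 1.6088.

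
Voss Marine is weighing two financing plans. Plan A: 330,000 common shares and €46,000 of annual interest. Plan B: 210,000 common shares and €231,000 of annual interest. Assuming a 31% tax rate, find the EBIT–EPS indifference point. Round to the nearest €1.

€554,750

Set EPS_A = EPS_B: (EBIT − €46,000)(1 − 0.31) ÷ 330,000 = (EBIT − €231,000)(1 − 0.31) ÷ 210,000.
The (1 − t) factor cancels: (EBIT − 46,000) × 210,000 = (EBIT − 231,000) × 330,000.
EBIT × (330,000 − 210,000) = 231,000 × 330,000 − 46,000 × 210,000 = 66,570,000,000, so EBIT = 66,570,000,000 ÷ 120,000 = 554,750.00.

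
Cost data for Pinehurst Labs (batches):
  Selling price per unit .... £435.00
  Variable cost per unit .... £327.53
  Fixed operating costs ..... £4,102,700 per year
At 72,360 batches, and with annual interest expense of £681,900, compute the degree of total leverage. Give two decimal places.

At 72,360 units, contribution = 72,360 × £107.47 = £7,776,529.20.
Operating income = contribution − fixed costs = £7,776,529.20 − £4,102,700 = £3,673,829.20. Interest = £681,900.00, so EBIT − I = £2,991,929.20.
DCL = contribution ÷ (EBIT − I) = £7,776,529.20 ÷ £2,991,929.20 = 2.5992.

2.60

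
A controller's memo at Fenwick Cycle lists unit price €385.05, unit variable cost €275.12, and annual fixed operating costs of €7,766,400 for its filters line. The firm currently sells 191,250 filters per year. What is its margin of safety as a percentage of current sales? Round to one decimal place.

Each unit contributes €385.05 − €275.12 = €109.93. Break-even units = €7,766,400 ÷ €109.93 = 70,648.59; break-even revenue = 70,648.59 × €385.05 = €27,203,241.34.
Actual sales revenue = 191,250 × €385.05 = €73,640,812.50.
Margin of safety = (€73,640,812.50 − €27,203,241.34) ÷ €73,640,812.50 = 63.1%.

63.1%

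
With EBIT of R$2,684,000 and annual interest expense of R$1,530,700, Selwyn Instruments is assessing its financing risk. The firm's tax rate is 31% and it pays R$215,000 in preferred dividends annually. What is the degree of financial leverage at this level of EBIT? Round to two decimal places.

3.19

Interest = R$1,530,700.00.
Pre-tax preferred-dividend burden = R$215,000 ÷ (1 − 0.31) = R$311,594.20.
DFL = EBIT ÷ [EBIT − I − D_p/(1−t)] = R$2,684,000 ÷ [R$2,684,000 − R$1,530,700.00 − R$311,594.20] = R$2,684,000 ÷ R$841,705.80 = 3.1888.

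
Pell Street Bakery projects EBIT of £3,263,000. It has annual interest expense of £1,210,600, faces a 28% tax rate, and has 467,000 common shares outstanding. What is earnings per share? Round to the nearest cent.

Interest = £1,210,600.00, so EBT = £3,263,000 − £1,210,600.00 = £2,052,400.00.
Net income = £2,052,400.00 × (1 − 0.28) = £1,477,728.00.
EPS = £1,477,728.00 ÷ 467,000 = £3.16.

£3.16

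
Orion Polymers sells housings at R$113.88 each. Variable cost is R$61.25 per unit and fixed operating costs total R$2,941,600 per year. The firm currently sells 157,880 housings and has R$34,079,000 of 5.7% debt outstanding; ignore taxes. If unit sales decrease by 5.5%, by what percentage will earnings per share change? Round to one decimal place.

Contribution at this volume is 157,880 × R$52.63 = R$8,309,224.40.
EBIT = R$8,309,224.40 − R$2,941,600 = R$5,367,624.40.
Interest = R$1,942,503.00, so EBIT − I = R$3,425,121.40.
DCL = total CM / (EBIT − I) = R$8,309,224.40 / R$3,425,121.40 = 2.4260.
%ΔEPS = DCL × %ΔSales = 2.4260 × -5.5% = -13.3%.

-13.3%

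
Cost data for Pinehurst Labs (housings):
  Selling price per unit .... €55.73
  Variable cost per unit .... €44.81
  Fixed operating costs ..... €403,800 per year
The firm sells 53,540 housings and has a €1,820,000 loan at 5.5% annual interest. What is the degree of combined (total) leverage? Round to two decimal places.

At 53,540 units, contribution = 53,540 × €10.92 = €584,656.80.
Subtracting fixed costs: EBIT = €584,656.80 − €403,800 = €180,856.80. Interest = €100,100.00.
DOL = €584,656.80 ÷ €180,856.80 = 3.2327; DFL = €180,856.80 ÷ €80,756.80 = 2.2395.
DCL = DOL × DFL = 3.2327 × 2.2395 = 7.2396.

7.24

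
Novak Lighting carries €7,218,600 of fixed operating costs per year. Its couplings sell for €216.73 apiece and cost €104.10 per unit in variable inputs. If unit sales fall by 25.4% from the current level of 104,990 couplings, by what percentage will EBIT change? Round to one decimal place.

At 104,990 units, contribution = 104,990 × €112.63 = €11,825,023.70.
Subtracting fixed costs: EBIT = €11,825,023.70 − €7,218,600 = €4,606,423.70.
Degree of operating leverage = €11,825,023.70 / €4,606,423.70 = 2.5671.
Operating income changes by 2.5671 × -25.4% = -65.2%.

-65.2%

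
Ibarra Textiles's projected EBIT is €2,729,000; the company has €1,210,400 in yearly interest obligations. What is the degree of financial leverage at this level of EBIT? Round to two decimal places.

1.80

Annual interest charges come to €1,210,400.00.
DFL = EBIT ÷ (EBIT − I) = €2,729,000 ÷ (€2,729,000 − €1,210,400.00) = €2,729,000 ÷ €1,518,600.00 = 1.7970.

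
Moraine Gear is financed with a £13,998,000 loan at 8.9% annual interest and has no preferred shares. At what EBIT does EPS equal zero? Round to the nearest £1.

£1,245,822

Annual interest = 8.9% × £13,998,000 = £1,245,822.00.
With no preferred dividends, EPS = 0 when EBIT exactly covers interest, so the financial break-even EBIT is £1,245,822.00.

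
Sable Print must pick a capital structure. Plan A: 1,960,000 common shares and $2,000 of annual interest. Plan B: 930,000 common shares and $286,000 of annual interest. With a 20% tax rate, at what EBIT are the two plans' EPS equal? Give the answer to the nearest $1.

At indifference, (EBIT − 2,000)(1 − t)/1,960,000 = (EBIT − 286,000)(1 − t)/930,000.
The (1 − t) factor cancels: (EBIT − 2,000) × 930,000 = (EBIT − 286,000) × 1,960,000.
EBIT × (1,960,000 − 930,000) = 286,000 × 1,960,000 − 2,000 × 930,000 = 558,700,000,000, so EBIT = 558,700,000,000 ÷ 1,030,000 = 542,427.18.

$542,427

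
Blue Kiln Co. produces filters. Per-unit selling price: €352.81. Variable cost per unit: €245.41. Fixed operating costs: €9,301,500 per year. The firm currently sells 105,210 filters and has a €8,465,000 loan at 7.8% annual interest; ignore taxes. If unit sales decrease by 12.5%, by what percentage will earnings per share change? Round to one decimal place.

-105.6%

Contribution at this volume is 105,210 × €107.40 = €11,299,554.00.
Operating income = contribution − fixed costs = €11,299,554.00 − €9,301,500 = €1,998,054.00.
After interest of €660,270.00, pre-tax earnings = €1,337,784.00.
Degree of combined leverage = contribution ÷ (EBIT − I) = €11,299,554.00 ÷ €1,337,784.00 = 8.4465.
%ΔEPS = DCL × %ΔSales = 8.4465 × -12.5% = -105.6%.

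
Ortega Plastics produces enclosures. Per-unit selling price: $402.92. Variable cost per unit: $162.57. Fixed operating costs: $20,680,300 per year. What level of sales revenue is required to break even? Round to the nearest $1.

Contribution margin per unit = $402.92 − $162.57 = $240.35, a CM ratio of $240.35 ÷ $402.92 = 0.5965.
Break-even sales = FC ÷ CM ratio = $20,680,300 × $402.92 / $240.35 = $34,668,219.

$34,668,219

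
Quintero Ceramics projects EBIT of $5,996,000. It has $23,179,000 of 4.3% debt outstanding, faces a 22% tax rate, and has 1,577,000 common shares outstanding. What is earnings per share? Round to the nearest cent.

$2.47

Interest = $996,697.00, so EBT = $5,996,000 − $996,697.00 = $4,999,303.00.
After tax at 22%: net income = $4,999,303.00 × 0.78 = $3,899,456.34.
Per share: $3,899,456.34 / 1,577,000 shares = $2.47.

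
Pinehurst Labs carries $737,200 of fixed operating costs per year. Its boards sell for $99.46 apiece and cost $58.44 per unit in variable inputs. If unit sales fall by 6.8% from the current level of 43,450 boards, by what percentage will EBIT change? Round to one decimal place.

Total contribution margin = 43,450 × $41.02 = $1,782,319.00.
EBIT = $1,782,319.00 − $737,200 = $1,045,119.00.
So DOL = total CM / EBIT = $1,782,319.00 / $1,045,119.00 = 1.7054.
%ΔEBIT = DOL × %ΔSales = 1.7054 × -6.8% = -11.6%.

-11.6%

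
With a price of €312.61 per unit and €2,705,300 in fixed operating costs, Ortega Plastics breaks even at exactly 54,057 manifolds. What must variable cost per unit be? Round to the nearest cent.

€262.56

Contribution per unit must be FC / Q = €2,705,300 / 54,057 = €50.0453.
Hence VC = price − CM = €312.61 − €50.0453 = €262.56.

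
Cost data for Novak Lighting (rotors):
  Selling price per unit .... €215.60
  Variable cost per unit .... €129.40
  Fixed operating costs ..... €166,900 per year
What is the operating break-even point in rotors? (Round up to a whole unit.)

Each unit contributes €215.60 − €129.40 = €86.20.
Units to break even: €166,900 ÷ €86.20 = 1,936.19, rounded up to 1,937.

1,937 rotors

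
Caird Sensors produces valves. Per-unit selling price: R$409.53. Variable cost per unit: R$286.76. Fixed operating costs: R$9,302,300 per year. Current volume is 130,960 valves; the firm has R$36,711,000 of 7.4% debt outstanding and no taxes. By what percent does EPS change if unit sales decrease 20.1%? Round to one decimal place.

At 130,960 units, contribution = 130,960 × R$122.77 = R$16,077,959.20.
Subtracting fixed costs: EBIT = R$16,077,959.20 − R$9,302,300 = R$6,775,659.20.
After interest of R$2,716,614.00, pre-tax earnings = R$4,059,045.20.
DCL = total CM / (EBIT − I) = R$16,077,959.20 / R$4,059,045.20 = 3.9610.
%ΔEPS = DCL × %ΔSales = 3.9610 × -20.1% = -79.6%.

-79.6%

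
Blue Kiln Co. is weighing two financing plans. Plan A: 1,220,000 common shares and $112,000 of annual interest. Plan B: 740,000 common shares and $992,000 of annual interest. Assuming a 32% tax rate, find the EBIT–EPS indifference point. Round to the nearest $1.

$2,348,667

At indifference, (EBIT − 112,000)(1 − t)/1,220,000 = (EBIT − 992,000)(1 − t)/740,000.
The (1 − t) factor cancels: (EBIT − 112,000) × 740,000 = (EBIT − 992,000) × 1,220,000.
EBIT × (1,220,000 − 740,000) = 992,000 × 1,220,000 − 112,000 × 740,000 = 1,127,360,000,000, so EBIT = 1,127,360,000,000 ÷ 480,000 = 2,348,666.67.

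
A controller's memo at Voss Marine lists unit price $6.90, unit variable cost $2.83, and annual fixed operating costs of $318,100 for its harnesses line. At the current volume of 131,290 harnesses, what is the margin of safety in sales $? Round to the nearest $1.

Contribution margin per unit = $6.90 − $2.83 = $4.07. Break-even units = $318,100 ÷ $4.07 = 78,157.25; break-even revenue = 78,157.25 × $6.90 = $539,285.01.
Current sales = 131,290 × $6.90 = $905,901.00.
Margin of safety = $905,901.00 − $539,285.01 = $366,616.

$366,616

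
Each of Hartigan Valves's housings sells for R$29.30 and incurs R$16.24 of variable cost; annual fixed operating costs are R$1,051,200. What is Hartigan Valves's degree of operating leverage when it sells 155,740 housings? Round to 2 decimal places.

2.07

Contribution at this volume is 155,740 × R$13.06 = R$2,033,964.40.
Operating income = contribution − fixed costs = R$2,033,964.40 − R$1,051,200 = R$982,764.40.
So DOL = total CM / EBIT = R$2,033,964.40 / R$982,764.40 = 2.0696.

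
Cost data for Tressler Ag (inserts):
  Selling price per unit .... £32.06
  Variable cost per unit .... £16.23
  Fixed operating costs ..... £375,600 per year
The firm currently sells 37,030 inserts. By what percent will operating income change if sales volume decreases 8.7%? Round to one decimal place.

-24.2%

At 37,030 units, contribution = 37,030 × £15.83 = £586,184.90.
Subtracting fixed costs: EBIT = £586,184.90 − £375,600 = £210,584.90.
DOL = contribution ÷ EBIT = £586,184.90 ÷ £210,584.90 = 2.7836.
%ΔEBIT = DOL × %ΔSales = 2.7836 × -8.7% = -24.2%.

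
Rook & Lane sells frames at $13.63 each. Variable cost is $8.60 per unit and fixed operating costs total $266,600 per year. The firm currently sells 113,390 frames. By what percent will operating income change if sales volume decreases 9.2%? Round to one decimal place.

Total contribution margin = 113,390 × $5.03 = $570,351.70.
Subtracting fixed costs: EBIT = $570,351.70 − $266,600 = $303,751.70.
Degree of operating leverage = $570,351.70 / $303,751.70 = 1.8777.
So EBIT moves 1.8777 × (-9.2%) = -17.3%.

-17.3%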